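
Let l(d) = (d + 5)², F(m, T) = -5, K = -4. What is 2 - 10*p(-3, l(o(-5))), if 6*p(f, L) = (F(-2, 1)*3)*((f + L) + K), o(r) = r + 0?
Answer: -173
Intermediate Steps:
o(r) = r
l(d) = (5 + d)²
p(f, L) = 10 - 5*L/2 - 5*f/2 (p(f, L) = ((-5*3)*((f + L) - 4))/6 = (-15*((L + f) - 4))/6 = (-15*(-4 + L + f))/6 = (60 - 15*L - 15*f)/6 = 10 - 5*L/2 - 5*f/2)
2 - 10*p(-3, l(o(-5))) = 2 - 10*(10 - 5*(5 - 5)²/2 - 5/2*(-3)) = 2 - 10*(10 - 5/2*0² + 15/2) = 2 - 10*(10 - 5/2*0 + 15/2) = 2 - 10*(10 + 0 + 15/2) = 2 - 10*35/2 = 2 - 175 = -173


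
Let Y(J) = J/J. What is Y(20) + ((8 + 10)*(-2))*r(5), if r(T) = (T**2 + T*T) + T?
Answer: -1979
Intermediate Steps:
Y(J) = 1
r(T) = T + 2*T**2 (r(T) = (T**2 + T**2) + T = 2*T**2 + T = T + 2*T**2)
Y(20) + ((8 + 10)*(-2))*r(5) = 1 + ((8 + 10)*(-2))*(5*(1 + 2*5)) = 1 + (18*(-2))*(5*(1 + 10)) = 1 - 180*11 = 1 - 36*55 = 1 - 1980 = -1979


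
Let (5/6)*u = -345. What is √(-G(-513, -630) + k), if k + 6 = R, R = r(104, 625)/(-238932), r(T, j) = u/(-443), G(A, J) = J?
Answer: √21577228763487790/5880382 ≈ 24.980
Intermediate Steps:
u = -414 (u = (6/5)*(-345) = -414)
r(T, j) = 414/443 (r(T, j) = -414/(-443) = -414*(-1/443) = 414/443)
R = -23/5880382 (R = (414/443)/(-238932) = (414/443)*(-1/238932) = -23/5880382 ≈ -3.9113e-6)
k = -35282315/5880382 (k = -6 - 23/5880382 = -35282315/5880382 ≈ -6.0000)
√(-G(-513, -630) + k) = √(-1*(-630) - 35282315/5880382) = √(630 - 35282315/5880382) = √(3669358345/5880382) = √21577228763487790/5880382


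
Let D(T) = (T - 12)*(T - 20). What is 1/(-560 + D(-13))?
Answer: 1/265 ≈ 0.0037736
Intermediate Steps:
D(T) = (-20 + T)*(-12 + T) (D(T) = (-12 + T)*(-20 + T) = (-20 + T)*(-12 + T))
1/(-560 + D(-13)) = 1/(-560 + (240 + (-13)² - 32*(-13))) = 1/(-560 + (240 + 169 + 416)) = 1/(-560 + 825) = 1/265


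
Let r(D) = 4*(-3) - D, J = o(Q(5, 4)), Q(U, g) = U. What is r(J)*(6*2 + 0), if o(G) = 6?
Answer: -216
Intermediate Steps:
J = 6
r(D) = -12 - D
r(J)*(6*2 + 0) = (-12 - 1*6)*(6*2 + 0) = (-12 - 6)*(12 + 0) = -18*12 = -216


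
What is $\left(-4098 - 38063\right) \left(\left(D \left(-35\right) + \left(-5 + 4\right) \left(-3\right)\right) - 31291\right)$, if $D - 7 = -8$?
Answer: $1317657733$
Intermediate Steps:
$D = -1$ ($D = 7 - 8 = -1$)
$\left(-4098 - 38063\right) \left(\left(D \left(-35\right) + \left(-5 + 4\right) \left(-3\right)\right) - 31291\right) = \left(-4098 - 38063\right) \left(\left(\left(-1\right) \left(-35\right) + \left(-5 + 4\right) \left(-3\right)\right) - 31291\right) = - 42161 \left(\left(35 - -3\right) - 31291\right) = - 42161 \left(\left(35 + 3\right) - 31291\right) = - 42161 \left(38 - 31291\right) = \left(-42161\right) \left(-31253\right) = 1317657733$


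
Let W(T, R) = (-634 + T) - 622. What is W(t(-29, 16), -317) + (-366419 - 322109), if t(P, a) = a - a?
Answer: -689784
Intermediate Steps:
t(P, a) = 0
W(T, R) = -1256 + T
W(t(-29, 16), -317) + (-366419 - 322109) = (-1256 + 0) + (-366419 - 322109) = -1256 - 688528 = -689784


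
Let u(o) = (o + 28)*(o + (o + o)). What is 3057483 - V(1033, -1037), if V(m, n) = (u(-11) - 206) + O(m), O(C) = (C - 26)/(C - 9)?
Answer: 3131646993/1024 ≈ 3.0582e+6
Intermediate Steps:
O(C) = (-26 + C)/(-9 + C)
u(o) = 3*o*(28 + o) (u(o) = (28 + o)*(o + 2*o) = (28 + o)*(3*o) = 3*o*(28 + o))
V(m, n) = -767 + (-26 + m)/(-9 + m) (V(m, n) = (3*(-11)*(28 - 11) - 206) + (-26 + m)/(-9 + m) = (3*(-11)*17 - 206) + (-26 + m)/(-9 + m) = (-561 - 206) + (-26 + m)/(-9 + m) = -767 + (-26 + m)/(-9 + m))
3057483 - V(1033, -1037) = 3057483 - (6877 - 766*1033)/(-9 + 1033) = 3057483 - (6877 - 791278)/1024 = 3057483 - (-784401)/1024 = 3057483 - 1*(-784401/1024) = 3057483 + 784401/1024 = 3131646993/1024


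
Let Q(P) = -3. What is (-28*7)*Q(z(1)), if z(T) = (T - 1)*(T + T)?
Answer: 588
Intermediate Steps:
z(T) = 2*T*(-1 + T) (z(T) = (-1 + T)*(2*T) = 2*T*(-1 + T))
(-28*7)*Q(z(1)) = -28*7*(-3) = -196*(-3) = 588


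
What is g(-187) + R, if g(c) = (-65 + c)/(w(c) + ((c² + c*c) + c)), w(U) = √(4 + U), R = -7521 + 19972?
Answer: 15144153703933/1216300546 + 63*I*√183/1216300546 ≈ 12451.0 + 7.0069e-7*I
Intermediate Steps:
R = 12451
g(c) = (-65 + c)/(c + √(4 + c) + 2*c²) (g(c) = (-65 + c)/(√(4 + c) + ((c² + c*c) + c)) = (-65 + c)/(√(4 + c) + ((c² + c²) + c)) = (-65 + c)/(√(4 + c) + (2*c² + c)) = (-65 + c)/(√(4 + c) + (c + 2*c²)) = (-65 + c)/(c + √(4 + c) + 2*c²))
g(-187) + R = (-65 - 187)/(-187 + √(4 - 187) + 2*(-187)²) + 12451 = -252/(-187 + √(-183) + 2*34969) + 12451 = -252/(-187 + I*√183 + 69938) + 12451 = -252/(69751 + I*√183) + 12451 = 12451 - 252/(69751 + I*√183)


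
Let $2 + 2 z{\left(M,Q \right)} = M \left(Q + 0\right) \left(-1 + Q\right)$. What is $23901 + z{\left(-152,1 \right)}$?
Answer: $23900$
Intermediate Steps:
$z{\left(M,Q \right)} = -1 + \frac{M Q \left(-1 + Q\right)}{2}$ ($z{\left(M,Q \right)} = -1 + \frac{M \left(Q + 0\right) \left(-1 + Q\right)}{2} = -1 + \frac{M Q \left(-1 + Q\right)}{2}$)
$23901 + z{\left(-152,1 \right)} = 23901 - \left(1 - 76 + 76\right) = 23901 + \left(-1 + \frac{1}{2} \left(-152\right) 1 + 76\right) = 23901 - 1 = 23900$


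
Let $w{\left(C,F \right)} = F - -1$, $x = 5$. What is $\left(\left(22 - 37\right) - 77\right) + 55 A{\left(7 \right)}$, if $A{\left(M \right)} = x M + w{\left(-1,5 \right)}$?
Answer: $2163$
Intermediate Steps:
$w{\left(C,F \right)} = 1 + F$ ($w{\left(C,F \right)} = F + 1 = 1 + F$)
$A{\left(M \right)} = 6 + 5 M$ ($A{\left(M \right)} = 5 M + \left(1 + 5\right) = 5 M + 6 = 6 + 5 M$)
$\left(\left(22 - 37\right) - 77\right) + 55 A{\left(7 \right)} = \left(\left(22 - 37\right) - 77\right) + 55 \left(6 + 5 \cdot 7\right) = \left(\left(22 - 37\right) - 77\right) + 55 \left(6 + 35\right) = \left(-15 - 77\right) + 55 \cdot 41 = -92 + 2255 = 2163$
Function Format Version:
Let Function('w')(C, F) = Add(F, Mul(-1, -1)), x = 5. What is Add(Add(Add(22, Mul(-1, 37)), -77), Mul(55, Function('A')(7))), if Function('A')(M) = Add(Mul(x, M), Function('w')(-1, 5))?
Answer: 2163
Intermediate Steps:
Function('w')(C, F) = Add(1, F) (Function('w')(C, F) = Add(F, 1) = Add(1, F))
Function('A')(M) = Add(6, Mul(5, M)) (Function('A')(M) = Add(Mul(5, M), Add(1, 5)) = Add(Mul(5, M), 6) = Add(6, Mul(5, M)))
Add(Add(Add(22, Mul(-1, 37)), -77), Mul(55, Function('A')(7))) = Add(Add(Add(22, Mul(-1, 37)), -77), Mul(55, Add(6, Mul(5, 7)))) = Add(Add(Add(22, -37), -77), Mul(55, Add(6, 35))) = Add(Add(-15, -77), Mul(55, 41)) = Add(-92, 2255) = 2163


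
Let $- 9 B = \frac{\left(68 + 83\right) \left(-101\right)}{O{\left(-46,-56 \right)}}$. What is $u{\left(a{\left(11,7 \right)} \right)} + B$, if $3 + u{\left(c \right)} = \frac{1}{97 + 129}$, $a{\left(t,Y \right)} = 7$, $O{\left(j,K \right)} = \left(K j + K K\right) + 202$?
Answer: $- \frac{8146819}{3007269} \approx -2.709$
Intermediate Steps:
$O{\left(j,K \right)} = 202 + K^{2} + K j$ ($O{\left(j,K \right)} = \left(K j + K^{2}\right) + 202 = \left(K^{2} + K j\right) + 202 = 202 + K^{2} + K j$)
$u{\left(c \right)} = - \frac{677}{226}$ ($u{\left(c \right)} = -3 + \frac{1}{97 + 129} = -3 + \frac{1}{226} = - \frac{677}{226}$)
$B = \frac{15251}{53226}$ ($B = - \frac{\left(68 + 83\right) \left(-101\right) \frac{1}{202 + \left(-56\right)^{2} - -2576}}{9} = - \frac{151 \left(-101\right) \frac{1}{202 + 3136 + 2576}}{9} = - \frac{\left(-15251\right) \frac{1}{5914}}{9} = \left(- \frac{1}{9}\right) \left(- \frac{15251}{5914}\right) = \frac{15251}{53226} \approx 0.28653$)
$u{\left(a{\left(11,7 \right)} \right)} + B = - \frac{677}{226} + \frac{15251}{53226} = - \frac{8146819}{3007269}$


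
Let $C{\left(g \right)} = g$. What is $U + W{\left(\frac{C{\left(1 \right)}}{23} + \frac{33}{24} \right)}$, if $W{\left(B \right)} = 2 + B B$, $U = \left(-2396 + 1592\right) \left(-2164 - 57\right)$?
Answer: $\frac{60456253337}{33856} \approx 1.7857 \cdot 10^{6}$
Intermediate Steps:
$U = 1785684$ ($U = \left(-804\right) \left(-2221\right) = 1785684$)
$W{\left(B \right)} = 2 + B^{2}$
$U + W{\left(\frac{C{\left(1 \right)}}{23} + \frac{33}{24} \right)} = 1785684 + \left(2 + \left(1 \cdot \frac{1}{23} + \frac{33}{24}\right)^{2}\right) = 1785684 + \left(2 + \left(1 \cdot \frac{1}{23} + 33 \cdot \frac{1}{24}\right)^{2}\right) = 1785684 + \left(2 + \left(\frac{1}{23} + \frac{11}{8}\right)^{2}\right) = 1785684 + \left(2 + \left(\frac{261}{184}\right)^{2}\right) = 1785684 + \left(2 + \frac{68121}{33856}\right) = 1785684 + \frac{135833}{33856} = \frac{60456253337}{33856}$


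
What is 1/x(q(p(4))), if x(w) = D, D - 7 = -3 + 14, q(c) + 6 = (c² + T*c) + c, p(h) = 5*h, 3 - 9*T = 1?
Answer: 1/18 ≈ 0.055556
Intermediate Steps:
T = 2/9 (T = ⅓ - ⅑*1 = ⅓ - ⅑ = 2/9 ≈ 0.22222)
q(c) = -6 + c² + 11*c/9 (q(c) = -6 + ((c² + 2*c/9) + c) = -6 + (c² + 11*c/9) = -6 + c² + 11*c/9)
D = 18 (D = 7 + (-3 + 14) = 7 + 11 = 18)
x(w) = 18
1/x(q(p(4))) = 1/18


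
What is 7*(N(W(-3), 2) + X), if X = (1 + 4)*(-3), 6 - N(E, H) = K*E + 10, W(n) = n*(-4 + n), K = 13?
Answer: -2044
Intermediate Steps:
N(E, H) = -4 - 13*E (N(E, H) = 6 - (13*E + 10) = 6 - (10 + 13*E) = 6 + (-10 - 13*E) = -4 - 13*E)
X = -15 (X = 5*(-3) = -15)
7*(N(W(-3), 2) + X) = 7*((-4 - (-39)*(-4 - 3)) - 15) = 7*((-4 - (-39)*(-7)) - 15) = 7*((-4 - 13*21) - 15) = 7*((-4 - 273) - 15) = 7*(-277 - 15) = 7*(-292) = -2044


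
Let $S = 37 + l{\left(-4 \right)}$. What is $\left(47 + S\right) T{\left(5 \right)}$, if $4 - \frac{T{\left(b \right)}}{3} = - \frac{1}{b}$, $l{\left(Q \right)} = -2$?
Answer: $\frac{5166}{5} \approx 1033.2$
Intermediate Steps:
$T{\left(b \right)} = 12 + \frac{3}{b}$ ($T{\left(b \right)} = 12 - 3 \left(- \frac{1}{b}\right) = 12 + \frac{3}{b}$)
$S = 35$ ($S = 37 - 2 = 35$)
$\left(47 + S\right) T{\left(5 \right)} = \left(47 + 35\right) \left(12 + \frac{3}{5}\right) = 82 \left(12 + 3 \cdot \frac{1}{5}\right) = 82 \left(12 + \frac{3}{5}\right) = 82 \cdot \frac{63}{5} = \frac{5166}{5}$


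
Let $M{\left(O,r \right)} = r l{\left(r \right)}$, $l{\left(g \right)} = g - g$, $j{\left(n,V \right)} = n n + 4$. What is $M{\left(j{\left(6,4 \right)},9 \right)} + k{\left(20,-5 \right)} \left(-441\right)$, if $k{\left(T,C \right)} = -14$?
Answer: $6174$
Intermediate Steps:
$j{\left(n,V \right)} = 4 + n^{2}$ ($j{\left(n,V \right)} = n^{2} + 4 = 4 + n^{2}$)
$l{\left(g \right)} = 0$
$M{\left(O,r \right)} = 0$ ($M{\left(O,r \right)} = r 0 = 0$)
$M{\left(j{\left(6,4 \right)},9 \right)} + k{\left(20,-5 \right)} \left(-441\right) = 0 - -6174 = 0 + 6174 = 6174$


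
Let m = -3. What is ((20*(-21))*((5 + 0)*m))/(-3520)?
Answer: -315/176 ≈ -1.7898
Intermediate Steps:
((20*(-21))*((5 + 0)*m))/(-3520) = ((20*(-21))*((5 + 0)*(-3)))/(-3520) = -2100*(-3)*(-1/3520) = -420*(-15)*(-1/3520) = 6300*(-1/3520) = -315/176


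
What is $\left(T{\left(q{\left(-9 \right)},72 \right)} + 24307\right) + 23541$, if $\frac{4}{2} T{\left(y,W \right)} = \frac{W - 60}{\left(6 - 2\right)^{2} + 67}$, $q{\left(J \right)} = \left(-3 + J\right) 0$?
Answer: $\frac{3971390}{83} \approx 47848.0$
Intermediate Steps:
$q{\left(J \right)} = 0$
$T{\left(y,W \right)} = - \frac{30}{83} + \frac{W}{166}$ ($T{\left(y,W \right)} = \frac{\left(W - 60\right) \frac{1}{\left(6 - 2\right)^{2} + 67}}{2} = \frac{\left(-60 + W\right) \frac{1}{4^{2} + 67}}{2} = \frac{\left(-60 + W\right) \frac{1}{16 + 67}}{2} = \frac{\left(-60 + W\right) \frac{1}{83}}{2} = \frac{- \frac{60}{83} + \frac{W}{83}}{2} = - \frac{30}{83} + \frac{W}{166}$)
$\left(T{\left(q{\left(-9 \right)},72 \right)} + 24307\right) + 23541 = \left(\left(- \frac{30}{83} + \frac{1}{166} \cdot 72\right) + 24307\right) + 23541 = \left(\left(- \frac{30}{83} + \frac{36}{83}\right) + 24307\right) + 23541 = \left(\frac{6}{83} + 24307\right) + 23541 = \frac{2017487}{83} + 23541 = \frac{3971390}{83}$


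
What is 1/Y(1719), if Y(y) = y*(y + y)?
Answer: 1/5909922 ≈ 1.6921e-7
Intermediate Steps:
Y(y) = 2*y² (Y(y) = y*(2*y) = 2*y²)
1/Y(1719) = 1/(2*1719²) = 1/(2*2954961) = 1/5909922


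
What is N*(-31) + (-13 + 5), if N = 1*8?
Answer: -256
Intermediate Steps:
N = 8
N*(-31) + (-13 + 5) = 8*(-31) + (-13 + 5) = -248 - 8 = -256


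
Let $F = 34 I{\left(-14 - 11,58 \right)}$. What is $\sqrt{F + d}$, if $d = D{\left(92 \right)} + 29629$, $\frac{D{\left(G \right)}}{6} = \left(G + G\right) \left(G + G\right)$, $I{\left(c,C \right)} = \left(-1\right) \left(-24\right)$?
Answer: $\sqrt{233581} \approx 483.3$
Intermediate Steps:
$I{\left(c,C \right)} = 24$
$D{\left(G \right)} = 24 G^{2}$ ($D{\left(G \right)} = 6 \left(G + G\right) \left(G + G\right) = 6 \cdot 2 G 2 G = 6 \cdot 4 G^{2} = 24 G^{2}$)
$d = 232765$ ($d = 24 \cdot 92^{2} + 29629 = 24 \cdot 8464 + 29629 = 203136 + 29629 = 232765$)
$F = 816$ ($F = 34 \cdot 24 = 816$)
$\sqrt{F + d} = \sqrt{816 + 232765} = \sqrt{233581}$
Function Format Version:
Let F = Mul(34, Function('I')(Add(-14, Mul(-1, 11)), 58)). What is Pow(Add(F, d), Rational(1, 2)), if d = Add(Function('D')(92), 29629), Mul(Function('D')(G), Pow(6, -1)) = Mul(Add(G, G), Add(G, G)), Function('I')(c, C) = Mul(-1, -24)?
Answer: Pow(233581, Rational(1, 2)) ≈ 483.30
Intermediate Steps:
Function('I')(c, C) = 24
Function('D')(G) = Mul(24, Pow(G, 2)) (Function('D')(G) = Mul(6, Mul(Add(G, G), Add(G, G))) = Mul(6, Mul(Mul(2, G), Mul(2, G))) = Mul(6, Mul(4, Pow(G, 2))) = Mul(24, Pow(G, 2)))
d = 232765 (d = Add(Mul(24, Pow(92, 2)), 29629) = Add(Mul(24, 8464), 29629) = Add(203136, 29629) = 232765)
F = 816 (F = Mul(34, 24) = 816)
Pow(Add(F, d), Rational(1, 2)) = Pow(Add(816, 232765), Rational(1, 2)) = Pow(233581, Rational(1, 2))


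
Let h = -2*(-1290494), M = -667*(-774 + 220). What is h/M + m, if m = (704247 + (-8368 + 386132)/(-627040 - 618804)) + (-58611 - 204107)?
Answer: 25408269211099586/57545222899 ≈ 4.4154e+5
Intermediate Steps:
M = 369518 (M = -667*(-554) = 369518)
h = 2580988
m = 137518969428/311461 (m = (704247 + 377764/(-1245844)) - 262718 = (704247 + 377764*(-1/1245844)) - 262718 = (704247 - 94441/311461) - 262718 = 219345380426/311461 - 262718 = 137518969428/311461 ≈ 4.4153e+5)
h/M + m = 2580988/369518 + 137518969428/311461 = 2580988*(1/369518) + 137518969428/311461 = 1290494/184759 + 137518969428/311461 = 25408269211099586/57545222899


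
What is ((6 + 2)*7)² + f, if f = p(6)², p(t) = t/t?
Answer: 3137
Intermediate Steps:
p(t) = 1
f = 1 (f = 1² = 1)
((6 + 2)*7)² + f = ((6 + 2)*7)² + 1 = (8*7)² + 1 = 56² + 1 = 3136 + 1 = 3137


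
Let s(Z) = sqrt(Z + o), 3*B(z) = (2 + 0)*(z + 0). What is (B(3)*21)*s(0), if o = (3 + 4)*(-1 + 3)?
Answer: 42*sqrt(14) ≈ 157.15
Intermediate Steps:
o = 14 (o = 7*2 = 14)
B(z) = 2*z/3 (B(z) = ((2 + 0)*(z + 0))/3 = (2*z)/3 = 2*z/3)
s(Z) = sqrt(14 + Z) (s(Z) = sqrt(Z + 14) = sqrt(14 + Z))
(B(3)*21)*s(0) = (((2/3)*3)*21)*sqrt(14 + 0) = (2*21)*sqrt(14) = 42*sqrt(14)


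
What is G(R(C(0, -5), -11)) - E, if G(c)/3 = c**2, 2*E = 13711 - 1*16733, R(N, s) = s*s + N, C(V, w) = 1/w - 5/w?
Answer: 1150418/25 ≈ 46017.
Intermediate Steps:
C(V, w) = -4/w (C(V, w) = 1/w - 5/w = -4/w)
R(N, s) = N + s**2 (R(N, s) = s**2 + N = N + s**2)
E = -1511 (E = (13711 - 1*16733)/2 = (13711 - 16733)/2 = (1/2)*(-3022) = -1511)
G(c) = 3*c**2
G(R(C(0, -5), -11)) - E = 3*(-4/(-5) + (-11)**2)**2 - 1*(-1511) = 3*(-4*(-1/5) + 121)**2 + 1511 = 3*(4/5 + 121)**2 + 1511 = 3*(609/5)**2 + 1511 = 3*(370881/25) + 1511 = 1112643/25 + 1511 = 1150418/25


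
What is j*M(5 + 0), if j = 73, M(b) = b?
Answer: 365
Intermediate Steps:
j*M(5 + 0) = 73*(5 + 0) = 73*5 = 365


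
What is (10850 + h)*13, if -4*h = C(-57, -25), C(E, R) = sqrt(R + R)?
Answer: 141050 - 65*I*sqrt(2)/4 ≈ 1.4105e+5 - 22.981*I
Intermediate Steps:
C(E, R) = sqrt(2)*sqrt(R) (C(E, R) = sqrt(2*R) = sqrt(2)*sqrt(R))
h = -5*I*sqrt(2)/4 (h = -sqrt(2)*sqrt(-25)/4 = -sqrt(2)*5*I/4 = -5*I*sqrt(2)/4 ≈ -1.7678*I)
(10850 + h)*13 = (10850 - 5*I*sqrt(2)/4)*13 = 141050 - 65*I*sqrt(2)/4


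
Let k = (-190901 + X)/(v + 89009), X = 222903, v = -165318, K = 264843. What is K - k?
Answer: 20209936489/76309 ≈ 2.6484e+5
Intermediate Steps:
k = -32002/76309 (k = (-190901 + 222903)/(-165318 + 89009) = 32002/(-76309) = 32002*(-1/76309) = -32002/76309 ≈ -0.41937)
K - k = 264843 - 1*(-32002/76309) = 264843 + 32002/76309 = 20209936489/76309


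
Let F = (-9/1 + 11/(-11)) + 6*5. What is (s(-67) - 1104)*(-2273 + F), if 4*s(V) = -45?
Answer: 10050633/4 ≈ 2.5127e+6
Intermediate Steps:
F = 20 (F = (-9*1 + 11*(-1/11)) + 30 = (-9 - 1) + 30 = -10 + 30 = 20)
s(V) = -45/4 (s(V) = (¼)*(-45) = -45/4)
(s(-67) - 1104)*(-2273 + F) = (-45/4 - 1104)*(-2273 + 20) = -4461/4*(-2253) = 10050633/4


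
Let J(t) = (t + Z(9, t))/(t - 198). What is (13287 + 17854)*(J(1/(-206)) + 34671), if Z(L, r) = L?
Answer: 44039401838806/40789 ≈ 1.0797e+9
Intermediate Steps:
J(t) = (9 + t)/(-198 + t) (J(t) = (t + 9)/(t - 198) = (9 + t)/(-198 + t))
(13287 + 17854)*(J(1/(-206)) + 34671) = (13287 + 17854)*((9 + 1/(-206))/(-198 + 1/(-206)) + 34671) = 31141*((9 - 1/206)/(-198 - 1/206) + 34671) = 31141*((1853/206)/(-40789/206) + 34671) = 31141*(-206/40789*1853/206 + 34671) = 31141*(-1853/40789 + 34671) = 31141*(1414193566/40789) = 44039401838806/40789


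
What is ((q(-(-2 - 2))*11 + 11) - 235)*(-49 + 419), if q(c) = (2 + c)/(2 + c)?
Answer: -78810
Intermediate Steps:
q(c) = 1
((q(-(-2 - 2))*11 + 11) - 235)*(-49 + 419) = ((1*11 + 11) - 235)*(-49 + 419) = ((11 + 11) - 235)*370 = (22 - 235)*370 = -213*370 = -78810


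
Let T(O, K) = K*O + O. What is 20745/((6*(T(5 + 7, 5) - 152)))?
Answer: -1383/32 ≈ -43.219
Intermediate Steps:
T(O, K) = O + K*O
20745/((6*(T(5 + 7, 5) - 152))) = 20745/((6*((5 + 7)*(1 + 5) - 152))) = 20745/((6*(12*6 - 152))) = 20745/((6*(72 - 152))) = 20745/((6*(-80))) = 20745/(-480) = 20745*(-1/480) = -1383/32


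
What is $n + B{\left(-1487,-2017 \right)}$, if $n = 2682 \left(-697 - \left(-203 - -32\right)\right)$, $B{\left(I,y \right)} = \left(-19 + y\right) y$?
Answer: $2695880$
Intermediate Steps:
$B{\left(I,y \right)} = y \left(-19 + y\right)$
$n = -1410732$ ($n = 2682 \left(-697 - \left(-203 + 32\right)\right) = 2682 \left(-697 - -171\right) = 2682 \left(-697 + 171\right) = 2682 \left(-526\right) = -1410732$)
$n + B{\left(-1487,-2017 \right)} = -1410732 - 2017 \left(-19 - 2017\right) = -1410732 - -4106612 = -1410732 + 4106612 = 2695880$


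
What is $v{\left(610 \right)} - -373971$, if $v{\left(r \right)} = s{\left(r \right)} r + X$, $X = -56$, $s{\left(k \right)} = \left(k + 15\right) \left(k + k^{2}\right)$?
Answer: $142096061415$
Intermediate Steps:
$s{\left(k \right)} = \left(15 + k\right) \left(k + k^{2}\right)$
$v{\left(r \right)} = -56 + r^{2} \left(15 + r^{2} + 16 r\right)$ ($v{\left(r \right)} = r \left(15 + r^{2} + 16 r\right) r - 56 = r^{2} \left(15 + r^{2} + 16 r\right) - 56 = -56 + r^{2} \left(15 + r^{2} + 16 r\right)$)
$v{\left(610 \right)} - -373971 = \left(-56 + 610^{2} \left(15 + 610^{2} + 16 \cdot 610\right)\right) - -373971 = \left(-56 + 372100 \left(15 + 372100 + 9760\right)\right) + 373971 = \left(-56 + 372100 \cdot 381875\right) + 373971 = \left(-56 + 142095687500\right) + 373971 = 142095687444 + 373971 = 142096061415$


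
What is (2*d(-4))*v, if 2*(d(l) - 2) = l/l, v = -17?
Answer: -85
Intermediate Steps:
d(l) = 5/2 (d(l) = 2 + (l/l)/2 = 2 + (½)*1 = 2 + ½ = 5/2)
(2*d(-4))*v = (2*(5/2))*(-17) = 5*(-17) = -85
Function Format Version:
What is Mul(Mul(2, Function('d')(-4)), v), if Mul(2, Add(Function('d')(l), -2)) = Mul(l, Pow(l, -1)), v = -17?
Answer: -85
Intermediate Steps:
Function('d')(l) = Rational(5, 2) (Function('d')(l) = Add(2, Mul(Rational(1, 2), Mul(l, Pow(l, -1)))) = Add(2, Mul(Rational(1, 2), 1)) = Add(2, Rational(1, 2)) = Rational(5, 2))
Mul(Mul(2, Function('d')(-4)), v) = Mul(Mul(2, Rational(5, 2)), -17) = Mul(5, -17) = -85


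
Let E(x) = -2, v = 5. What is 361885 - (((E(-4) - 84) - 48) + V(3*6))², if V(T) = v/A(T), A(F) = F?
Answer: 111457091/324 ≈ 3.4400e+5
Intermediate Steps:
V(T) = 5/T
361885 - (((E(-4) - 84) - 48) + V(3*6))² = 361885 - (((-2 - 84) - 48) + 5/((3*6)))² = 361885 - ((-86 - 48) + 5/18)² = 361885 - (-134 + 5*(1/18))² = 361885 - (-134 + 5/18)² = 361885 - (-2407/18)² = 361885 - 1*5793649/324 = 361885 - 5793649/324 = 111457091/324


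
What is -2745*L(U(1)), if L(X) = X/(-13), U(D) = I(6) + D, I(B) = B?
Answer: 19215/13 ≈ 1478.1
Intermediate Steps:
U(D) = 6 + D
L(X) = -X/13 (L(X) = X*(-1/13) = -X/13)
-2745*L(U(1)) = -(-2745)*(6 + 1)/13 = -(-2745)*7/13 = -2745*(-7/13) = 19215/13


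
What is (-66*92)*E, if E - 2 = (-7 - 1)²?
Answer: -400752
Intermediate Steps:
E = 66 (E = 2 + (-7 - 1)² = 2 + (-8)² = 2 + 64 = 66)
(-66*92)*E = -66*92*66 = -6072*66 = -400752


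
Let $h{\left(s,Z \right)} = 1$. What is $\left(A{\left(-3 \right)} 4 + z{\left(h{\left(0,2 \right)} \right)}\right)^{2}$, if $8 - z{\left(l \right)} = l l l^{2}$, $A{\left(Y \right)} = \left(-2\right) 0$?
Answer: $49$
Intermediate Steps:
$A{\left(Y \right)} = 0$
$z{\left(l \right)} = 8 - l^{4}$ ($z{\left(l \right)} = 8 - l l l^{2} = 8 - l^{2} l^{2} = 8 - l^{4}$)
$\left(A{\left(-3 \right)} 4 + z{\left(h{\left(0,2 \right)} \right)}\right)^{2} = \left(0 \cdot 4 + \left(8 - 1^{4}\right)\right)^{2} = \left(0 + \left(8 - 1\right)\right)^{2} = \left(0 + 7\right)^{2} = 7^{2} = 49$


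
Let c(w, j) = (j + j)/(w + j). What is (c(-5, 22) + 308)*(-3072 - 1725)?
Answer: -25328160/17 ≈ -1.4899e+6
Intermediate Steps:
c(w, j) = 2*j/(j + w) (c(w, j) = (2*j)/(j + w) = 2*j/(j + w))
(c(-5, 22) + 308)*(-3072 - 1725) = (2*22/(22 - 5) + 308)*(-3072 - 1725) = (2*22/17 + 308)*(-4797) = (2*22*(1/17) + 308)*(-4797) = (44/17 + 308)*(-4797) = (5280/17)*(-4797) = -25328160/17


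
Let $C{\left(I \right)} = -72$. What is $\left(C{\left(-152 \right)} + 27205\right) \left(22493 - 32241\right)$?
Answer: $-264492484$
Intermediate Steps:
$\left(C{\left(-152 \right)} + 27205\right) \left(22493 - 32241\right) = \left(-72 + 27205\right) \left(22493 - 32241\right) = 27133 \left(-9748\right) = -264492484$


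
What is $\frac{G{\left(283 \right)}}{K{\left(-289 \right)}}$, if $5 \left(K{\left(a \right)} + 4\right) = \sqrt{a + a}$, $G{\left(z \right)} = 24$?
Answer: $- \frac{400}{163} - \frac{340 i \sqrt{2}}{163} \approx -2.454 - 2.9499 i$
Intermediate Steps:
$K{\left(a \right)} = -4 + \frac{\sqrt{2} \sqrt{a}}{5}$ ($K{\left(a \right)} = -4 + \frac{\sqrt{a + a}}{5} = -4 + \frac{\sqrt{2 a}}{5} = -4 + \frac{\sqrt{2} \sqrt{a}}{5}$)
$\frac{G{\left(283 \right)}}{K{\left(-289 \right)}} = \frac{24}{-4 + \frac{\sqrt{2} \sqrt{-289}}{5}} = \frac{24}{-4 + \frac{\sqrt{2} \cdot 17 i}{5}} = \frac{24}{-4 + \frac{17 i \sqrt{2}}{5}}$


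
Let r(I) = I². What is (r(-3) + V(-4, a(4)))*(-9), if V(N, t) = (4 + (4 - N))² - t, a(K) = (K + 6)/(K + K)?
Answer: -5463/4 ≈ -1365.8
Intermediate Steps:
a(K) = (6 + K)/(2*K) (a(K) = (6 + K)/((2*K)) = (6 + K)*(1/(2*K)) = (6 + K)/(2*K))
V(N, t) = (8 - N)² - t
(r(-3) + V(-4, a(4)))*(-9) = ((-3)² + ((-8 - 4)² - (6 + 4)/(2*4)))*(-9) = (9 + ((-12)² - 10/(2*4)))*(-9) = (9 + (144 - 1*5/4))*(-9) = (9 + (144 - 5/4))*(-9) = (9 + 571/4)*(-9) = (607/4)*(-9) = -5463/4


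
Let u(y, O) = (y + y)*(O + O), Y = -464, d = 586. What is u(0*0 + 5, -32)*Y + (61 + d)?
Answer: 297607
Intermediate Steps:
u(y, O) = 4*O*y (u(y, O) = (2*y)*(2*O) = 4*O*y)
u(0*0 + 5, -32)*Y + (61 + d) = (4*(-32)*(0*0 + 5))*(-464) + (61 + 586) = (4*(-32)*(0 + 5))*(-464) + 647 = (4*(-32)*5)*(-464) + 647 = -640*(-464) + 647 = 296960 + 647 = 297607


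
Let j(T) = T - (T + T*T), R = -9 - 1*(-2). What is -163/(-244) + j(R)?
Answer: -11793/244 ≈ -48.332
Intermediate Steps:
R = -7 (R = -9 + 2 = -7)
j(T) = -T² (j(T) = T - (T + T²) = T + (-T - T²) = -T²)
-163/(-244) + j(R) = -163/(-244) - 1*(-7)² = -163*(-1/244) - 1*49 = 163/244 - 49 = -11793/244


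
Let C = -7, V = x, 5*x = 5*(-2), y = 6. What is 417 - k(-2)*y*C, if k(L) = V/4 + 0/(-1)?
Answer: 396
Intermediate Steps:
x = -2 (x = (5*(-2))/5 = (⅕)*(-10) = -2)
V = -2
k(L) = -½ (k(L) = -2/4 + 0/(-1) = -2*¼ + 0*(-1) = -½ + 0 = -½)
417 - k(-2)*y*C = 417 - (-½*6)*(-7) = 417 - (-3)*(-7) = 417 - 1*21 = 417 - 21 = 396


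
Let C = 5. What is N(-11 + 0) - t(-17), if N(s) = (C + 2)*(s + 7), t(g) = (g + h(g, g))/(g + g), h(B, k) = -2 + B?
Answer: -494/17 ≈ -29.059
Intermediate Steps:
t(g) = (-2 + 2*g)/(2*g) (t(g) = (g + (-2 + g))/(g + g) = (-2 + 2*g)/((2*g)) = (-2 + 2*g)*(1/(2*g)) = (-2 + 2*g)/(2*g))
N(s) = 49 + 7*s (N(s) = (5 + 2)*(s + 7) = 7*(7 + s) = 49 + 7*s)
N(-11 + 0) - t(-17) = (49 + 7*(-11 + 0)) - (-1 - 17)/(-17) = (49 + 7*(-11)) - (-1)*(-18)/17 = (49 - 77) - 1*18/17 = -28 - 18/17 = -494/17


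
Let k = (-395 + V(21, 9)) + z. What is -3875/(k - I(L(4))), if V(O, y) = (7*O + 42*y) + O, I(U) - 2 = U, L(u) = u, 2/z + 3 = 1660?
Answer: -6420875/240267 ≈ -26.724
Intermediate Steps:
z = 2/1657 (z = 2/(-3 + 1660) = 2/1657 ≈ 0.0012070)
I(U) = 2 + U
V(O, y) = 8*O + 42*y
k = 250209/1657 (k = (-395 + (8*21 + 42*9)) + 2/1657 = (-395 + (168 + 378)) + 2/1657 = (-395 + 546) + 2/1657 = 151 + 2/1657 = 250209/1657 ≈ 151.00)
-3875/(k - I(L(4))) = -3875/(250209/1657 - (2 + 4)) = -3875/(250209/1657 - 1*6) = -3875/(250209/1657 - 6) = -3875/240267/1657 = -3875*1657/240267 = -6420875/240267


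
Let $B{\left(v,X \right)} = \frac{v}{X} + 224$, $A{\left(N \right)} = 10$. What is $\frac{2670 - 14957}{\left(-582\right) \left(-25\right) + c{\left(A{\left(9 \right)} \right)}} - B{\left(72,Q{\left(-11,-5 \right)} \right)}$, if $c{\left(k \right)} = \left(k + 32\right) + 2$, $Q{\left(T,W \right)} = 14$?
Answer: $- \frac{23494785}{102158} \approx -229.98$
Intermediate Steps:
$c{\left(k \right)} = 34 + k$ ($c{\left(k \right)} = \left(32 + k\right) + 2 = 34 + k$)
$B{\left(v,X \right)} = 224 + \frac{v}{X}$ ($B{\left(v,X \right)} = \frac{v}{X} + 224 = 224 + \frac{v}{X}$)
$\frac{2670 - 14957}{\left(-582\right) \left(-25\right) + c{\left(A{\left(9 \right)} \right)}} - B{\left(72,Q{\left(-11,-5 \right)} \right)} = \frac{2670 - 14957}{\left(-582\right) \left(-25\right) + \left(34 + 10\right)} - \left(224 + \frac{72}{14}\right) = - \frac{12287}{14550 + 44} - \left(224 + 72 \cdot \frac{1}{14}\right) = - \frac{12287}{14594} - \left(224 + \frac{36}{7}\right) = \left(-12287\right) \frac{1}{14594} - \frac{1604}{7} = - \frac{12287}{14594} - \frac{1604}{7} = - \frac{23494785}{102158}$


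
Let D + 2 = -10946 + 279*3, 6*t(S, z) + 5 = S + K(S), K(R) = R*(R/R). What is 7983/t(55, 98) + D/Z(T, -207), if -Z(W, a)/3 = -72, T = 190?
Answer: 3094771/7560 ≈ 409.36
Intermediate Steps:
Z(W, a) = 216 (Z(W, a) = -3*(-72) = 216)
K(R) = R (K(R) = R*1 = R)
t(S, z) = -5/6 + S/3 (t(S, z) = -5/6 + (S + S)/6 = -5/6 + (2*S)/6 = -5/6 + S/3)
D = -10111 (D = -2 + (-10946 + 279*3) = -2 + (-10946 + 837) = -2 - 10109 = -10111)
7983/t(55, 98) + D/Z(T, -207) = 7983/(-5/6 + (1/3)*55) - 10111/216 = 7983/(-5/6 + 55/3) - 10111*1/216 = 7983/(35/2) - 10111/216 = 7983*(2/35) - 10111/216 = 15966/35 - 10111/216 = 3094771/7560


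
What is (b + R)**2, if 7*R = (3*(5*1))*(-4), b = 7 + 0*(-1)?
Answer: 121/49 ≈ 2.4694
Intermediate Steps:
b = 7 (b = 7 + 0 = 7)
R = -60/7 (R = ((3*(5*1))*(-4))/7 = ((3*5)*(-4))/7 = (15*(-4))/7 = (1/7)*(-60) = -60/7 ≈ -8.5714)
(b + R)**2 = (7 - 60/7)**2 = (-11/7)**2 = 121/49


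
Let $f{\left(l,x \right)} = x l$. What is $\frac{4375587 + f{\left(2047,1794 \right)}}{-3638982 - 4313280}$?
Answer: $- \frac{2682635}{2650754} \approx -1.012$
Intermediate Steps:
$f{\left(l,x \right)} = l x$
$\frac{4375587 + f{\left(2047,1794 \right)}}{-3638982 - 4313280} = \frac{4375587 + 2047 \cdot 1794}{-3638982 - 4313280} = \frac{4375587 + 3672318}{-7952262} = 8047905 \left(- \frac{1}{7952262}\right) = - \frac{2682635}{2650754}$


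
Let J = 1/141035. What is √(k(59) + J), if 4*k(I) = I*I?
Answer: √69240123298365/282070 ≈ 29.500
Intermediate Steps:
J = 1/141035 ≈ 7.0904e-6
k(I) = I²/4 (k(I) = (I*I)/4 = I²/4)
√(k(59) + J) = √((¼)*59² + 1/141035) = √((¼)*3481 + 1/141035) = √(3481/4 + 1/141035) = √(490942839/564140) = √69240123298365/282070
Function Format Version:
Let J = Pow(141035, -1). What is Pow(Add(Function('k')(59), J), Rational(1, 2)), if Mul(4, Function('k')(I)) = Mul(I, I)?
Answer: Mul(Rational(1, 282070), Pow(69240123298365, Rational(1, 2))) ≈ 29.500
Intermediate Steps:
J = Rational(1, 141035) ≈ 7.0904e-6
Function('k')(I) = Mul(Rational(1, 4), Pow(I, 2)) (Function('k')(I) = Mul(Rational(1, 4), Mul(I, I)) = Mul(Rational(1, 4), Pow(I, 2)))
Pow(Add(Function('k')(59), J), Rational(1, 2)) = Pow(Add(Mul(Rational(1, 4), Pow(59, 2)), Rational(1, 141035)), Rational(1, 2)) = Pow(Add(Mul(Rational(1, 4), 3481), Rational(1, 141035)), Rational(1, 2)) = Pow(Add(Rational(3481, 4), Rational(1, 141035)), Rational(1, 2)) = Pow(Rational(490942839, 564140), Rational(1, 2)) = Mul(Rational(1, 282070), Pow(69240123298365, Rational(1, 2)))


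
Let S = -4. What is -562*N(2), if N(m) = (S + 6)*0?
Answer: 0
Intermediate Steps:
N(m) = 0 (N(m) = (-4 + 6)*0 = 2*0 = 0)
-562*N(2) = -562*0 = 0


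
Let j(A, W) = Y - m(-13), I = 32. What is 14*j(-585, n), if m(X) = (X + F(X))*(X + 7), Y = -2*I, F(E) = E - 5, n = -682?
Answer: -3500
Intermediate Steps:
F(E) = -5 + E
Y = -64 (Y = -2*32 = -64)
m(X) = (-5 + 2*X)*(7 + X) (m(X) = (X + (-5 + X))*(X + 7) = (-5 + 2*X)*(7 + X))
j(A, W) = -250 (j(A, W) = -64 - (-35 + 2*(-13)**2 + 9*(-13)) = -64 - (-35 + 2*169 - 117) = -64 - (-35 + 338 - 117) = -64 - 1*186 = -64 - 186 = -250)
14*j(-585, n) = 14*(-250) = -3500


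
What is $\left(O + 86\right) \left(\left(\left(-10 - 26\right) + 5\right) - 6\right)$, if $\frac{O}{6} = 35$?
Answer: $-10952$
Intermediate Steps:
$O = 210$ ($O = 6 \cdot 35 = 210$)
$\left(O + 86\right) \left(\left(\left(-10 - 26\right) + 5\right) - 6\right) = \left(210 + 86\right) \left(\left(\left(-10 - 26\right) + 5\right) - 6\right) = 296 \left(\left(-36 + 5\right) - 6\right) = 296 \left(-31 - 6\right) = 296 \left(-37\right) = -10952$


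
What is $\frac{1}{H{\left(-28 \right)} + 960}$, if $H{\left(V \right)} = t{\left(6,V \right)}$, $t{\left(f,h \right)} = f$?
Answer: $\frac{1}{966} \approx 0.0010352$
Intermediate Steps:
$H{\left(V \right)} = 6$
$\frac{1}{H{\left(-28 \right)} + 960} = \frac{1}{6 + 960} = \frac{1}{966}$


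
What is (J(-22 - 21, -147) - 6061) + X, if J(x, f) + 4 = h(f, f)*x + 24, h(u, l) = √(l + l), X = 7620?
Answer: 1579 - 301*I*√6 ≈ 1579.0 - 737.3*I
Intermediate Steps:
h(u, l) = √2*√l (h(u, l) = √(2*l) = √2*√l)
J(x, f) = 20 + x*√2*√f (J(x, f) = -4 + ((√2*√f)*x + 24) = -4 + (x*√2*√f + 24) = -4 + (24 + x*√2*√f) = 20 + x*√2*√f)
(J(-22 - 21, -147) - 6061) + X = ((20 + (-22 - 21)*√2*√(-147)) - 6061) + 7620 = ((20 - 43*√2*7*I*√3) - 6061) + 7620 = ((20 - 301*I*√6) - 6061) + 7620 = (-6041 - 301*I*√6) + 7620 = 1579 - 301*I*√6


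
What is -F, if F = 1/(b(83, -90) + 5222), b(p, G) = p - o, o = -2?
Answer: -1/5307 ≈ -0.00018843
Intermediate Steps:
b(p, G) = 2 + p (b(p, G) = p - 1*(-2) = p + 2 = 2 + p)
F = 1/5307 (F = 1/((2 + 83) + 5222) = 1/(85 + 5222) = 1/5307 ≈ 0.00018843)
-F = -1*1/5307 = -1/5307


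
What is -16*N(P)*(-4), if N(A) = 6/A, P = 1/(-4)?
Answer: -1536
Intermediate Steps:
P = -1/4 ≈ -0.25000
-16*N(P)*(-4) = -96/(-1/4)*(-4) = -96*(-4)*(-4) = -16*(-24)*(-4) = 384*(-4) = -1536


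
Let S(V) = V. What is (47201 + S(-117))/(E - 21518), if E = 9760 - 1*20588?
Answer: -23542/16173 ≈ -1.4556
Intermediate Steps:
E = -10828 (E = 9760 - 20588 = -10828)
(47201 + S(-117))/(E - 21518) = (47201 - 117)/(-10828 - 21518) = 47084/(-32346) = 47084*(-1/32346) = -23542/16173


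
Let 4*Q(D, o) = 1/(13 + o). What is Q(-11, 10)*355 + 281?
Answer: 26207/92 ≈ 284.86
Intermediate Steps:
Q(D, o) = 1/(4*(13 + o))
Q(-11, 10)*355 + 281 = (1/(4*(13 + 10)))*355 + 281 = ((¼)/23)*355 + 281 = ((¼)*(1/23))*355 + 281 = (1/92)*355 + 281 = 355/92 + 281 = 26207/92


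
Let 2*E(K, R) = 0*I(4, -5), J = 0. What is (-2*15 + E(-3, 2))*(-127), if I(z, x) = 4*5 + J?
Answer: 3810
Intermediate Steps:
I(z, x) = 20 (I(z, x) = 4*5 + 0 = 20 + 0 = 20)
E(K, R) = 0 (E(K, R) = (0*20)/2 = (1/2)*0 = 0)
(-2*15 + E(-3, 2))*(-127) = (-2*15 + 0)*(-127) = (-30 + 0)*(-127) = -30*(-127) = 3810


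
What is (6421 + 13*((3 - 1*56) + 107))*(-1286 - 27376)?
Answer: -204159426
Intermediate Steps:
(6421 + 13*((3 - 1*56) + 107))*(-1286 - 27376) = (6421 + 13*((3 - 56) + 107))*(-28662) = (6421 + 13*(-53 + 107))*(-28662) = (6421 + 13*54)*(-28662) = (6421 + 702)*(-28662) = 7123*(-28662) = -204159426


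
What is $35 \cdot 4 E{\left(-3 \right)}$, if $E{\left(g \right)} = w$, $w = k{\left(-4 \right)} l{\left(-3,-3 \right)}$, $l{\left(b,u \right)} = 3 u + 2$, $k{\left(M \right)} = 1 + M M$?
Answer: $-16660$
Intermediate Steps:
$k{\left(M \right)} = 1 + M^{2}$
$l{\left(b,u \right)} = 2 + 3 u$
$w = -119$ ($w = \left(1 + \left(-4\right)^{2}\right) \left(2 + 3 \left(-3\right)\right) = \left(1 + 16\right) \left(2 - 9\right) = 17 \left(-7\right) = -119$)
$E{\left(g \right)} = -119$
$35 \cdot 4 E{\left(-3 \right)} = 35 \cdot 4 \left(-119\right) = 140 \left(-119\right) = -16660$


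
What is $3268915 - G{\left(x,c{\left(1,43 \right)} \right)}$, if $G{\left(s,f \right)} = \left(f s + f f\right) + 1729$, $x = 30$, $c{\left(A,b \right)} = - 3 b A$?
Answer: $3254415$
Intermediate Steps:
$c{\left(A,b \right)} = - 3 A b$
$G{\left(s,f \right)} = 1729 + f^{2} + f s$ ($G{\left(s,f \right)} = \left(f s + f^{2}\right) + 1729 = \left(f^{2} + f s\right) + 1729 = 1729 + f^{2} + f s$)
$3268915 - G{\left(x,c{\left(1,43 \right)} \right)} = 3268915 - \left(1729 + \left(\left(-3\right) 1 \cdot 43\right)^{2} + \left(-3\right) 1 \cdot 43 \cdot 30\right) = 3268915 - \left(1729 + \left(-129\right)^{2} - 3870\right) = 3268915 - \left(1729 + 16641 - 3870\right) = 3268915 - 14500 = 3254415$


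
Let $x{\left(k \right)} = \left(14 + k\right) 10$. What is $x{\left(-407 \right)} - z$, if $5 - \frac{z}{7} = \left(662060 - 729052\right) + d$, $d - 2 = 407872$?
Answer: $2382209$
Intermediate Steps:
$d = 407874$ ($d = 2 + 407872 = 407874$)
$x{\left(k \right)} = 140 + 10 k$
$z = -2386139$ ($z = 35 - 7 \left(\left(662060 - 729052\right) + 407874\right) = 35 - 7 \left(-66992 + 407874\right) = 35 - 2386174 = -2386139$)
$x{\left(-407 \right)} - z = \left(140 + 10 \left(-407\right)\right) - -2386139 = \left(140 - 4070\right) + 2386139 = -3930 + 2386139 = 2382209$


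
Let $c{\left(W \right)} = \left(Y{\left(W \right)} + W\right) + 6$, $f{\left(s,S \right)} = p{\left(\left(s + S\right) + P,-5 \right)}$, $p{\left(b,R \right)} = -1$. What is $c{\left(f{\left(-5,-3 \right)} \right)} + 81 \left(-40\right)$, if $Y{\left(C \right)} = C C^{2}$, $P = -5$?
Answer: $-3236$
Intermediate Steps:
$Y{\left(C \right)} = C^{3}$
$f{\left(s,S \right)} = -1$
$c{\left(W \right)} = 6 + W + W^{3}$ ($c{\left(W \right)} = \left(W^{3} + W\right) + 6 = \left(W + W^{3}\right) + 6 = 6 + W + W^{3}$)
$c{\left(f{\left(-5,-3 \right)} \right)} + 81 \left(-40\right) = \left(6 - 1 + \left(-1\right)^{3}\right) + 81 \left(-40\right) = \left(6 - 1 - 1\right) - 3240 = 4 - 3240 = -3236$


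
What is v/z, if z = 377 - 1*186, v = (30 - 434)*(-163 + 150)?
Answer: 5252/191 ≈ 27.497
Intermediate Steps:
v = 5252 (v = -404*(-13) = 5252)
z = 191 (z = 377 - 186 = 191)
v/z = 5252/191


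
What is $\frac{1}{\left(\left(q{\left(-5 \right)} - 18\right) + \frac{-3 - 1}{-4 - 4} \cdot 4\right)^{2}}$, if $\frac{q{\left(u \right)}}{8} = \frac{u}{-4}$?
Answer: $\frac{1}{36} \approx 0.027778$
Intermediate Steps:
$q{\left(u \right)} = - 2 u$ ($q{\left(u \right)} = 8 \frac{u}{-4} = 8 u \left(- \frac{1}{4}\right) = 8 \left(- \frac{u}{4}\right) = - 2 u$)
$\frac{1}{\left(\left(q{\left(-5 \right)} - 18\right) + \frac{-3 - 1}{-4 - 4} \cdot 4\right)^{2}} = \frac{1}{\left(\left(\left(-2\right) \left(-5\right) - 18\right) + \frac{-3 - 1}{-4 - 4} \cdot 4\right)^{2}} = \frac{1}{\left(\left(10 - 18\right) + - \frac{4}{-8} \cdot 4\right)^{2}} = \frac{1}{\left(-8 + \left(-4\right) \left(- \frac{1}{8}\right) 4\right)^{2}} = \frac{1}{\left(-8 + \frac{1}{2} \cdot 4\right)^{2}} = \frac{1}{\left(-8 + 2\right)^{2}} = \frac{1}{\left(-6\right)^{2}} = \frac{1}{36}$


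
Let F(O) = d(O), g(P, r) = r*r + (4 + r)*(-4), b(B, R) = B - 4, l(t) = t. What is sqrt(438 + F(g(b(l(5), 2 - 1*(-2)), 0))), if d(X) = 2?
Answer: 2*sqrt(110) ≈ 20.976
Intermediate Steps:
b(B, R) = -4 + B
g(P, r) = -16 + r**2 - 4*r (g(P, r) = r**2 + (-16 - 4*r) = -16 + r**2 - 4*r)
F(O) = 2
sqrt(438 + F(g(b(l(5), 2 - 1*(-2)), 0))) = sqrt(438 + 2) = sqrt(440) = 2*sqrt(110)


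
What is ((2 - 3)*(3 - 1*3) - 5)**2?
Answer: 25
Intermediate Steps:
((2 - 3)*(3 - 1*3) - 5)**2 = (-(3 - 3) - 5)**2 = (-1*0 - 5)**2 = (0 - 5)**2 = (-5)**2 = 25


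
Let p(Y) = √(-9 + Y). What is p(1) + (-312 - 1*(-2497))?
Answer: 2185 + 2*I*√2 ≈ 2185.0 + 2.8284*I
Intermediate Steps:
p(1) + (-312 - 1*(-2497)) = √(-9 + 1) + (-312 - 1*(-2497)) = √(-8) + (-312 + 2497) = 2*I*√2 + 2185 = 2185 + 2*I*√2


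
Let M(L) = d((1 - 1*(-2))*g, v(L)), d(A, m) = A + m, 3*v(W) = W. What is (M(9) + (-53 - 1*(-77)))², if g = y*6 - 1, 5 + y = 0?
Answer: 4356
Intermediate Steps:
y = -5 (y = -5 + 0 = -5)
v(W) = W/3
g = -31 (g = -5*6 - 1 = -30 - 1 = -31)
M(L) = -93 + L/3 (M(L) = (1 - 1*(-2))*(-31) + L/3 = (1 + 2)*(-31) + L/3 = 3*(-31) + L/3 = -93 + L/3)
(M(9) + (-53 - 1*(-77)))² = ((-93 + (⅓)*9) + (-53 - 1*(-77)))² = ((-93 + 3) + (-53 + 77))² = (-90 + 24)² = (-66)² = 4356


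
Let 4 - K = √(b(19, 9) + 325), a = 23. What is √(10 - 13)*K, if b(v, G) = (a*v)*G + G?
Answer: I*√3*(4 - √4267) ≈ -106.21*I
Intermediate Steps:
b(v, G) = G + 23*G*v (b(v, G) = (23*v)*G + G = 23*G*v + G = G + 23*G*v)
K = 4 - √4267 (K = 4 - √(9*(1 + 23*19) + 325) = 4 - √(9*(1 + 437) + 325) = 4 - √(9*438 + 325) = 4 - √(3942 + 325) = 4 - √4267 ≈ -61.322)
√(10 - 13)*K = √(10 - 13)*(4 - √4267) = √(-3)*(4 - √4267) = (I*√3)*(4 - √4267) = I*√3*(4 - √4267)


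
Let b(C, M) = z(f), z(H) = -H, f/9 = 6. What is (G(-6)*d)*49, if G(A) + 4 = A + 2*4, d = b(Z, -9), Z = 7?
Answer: 5292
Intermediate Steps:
f = 54 (f = 9*6 = 54)
b(C, M) = -54 (b(C, M) = -1*54 = -54)
d = -54
G(A) = 4 + A (G(A) = -4 + (A + 2*4) = -4 + (A + 8) = -4 + (8 + A) = 4 + A)
(G(-6)*d)*49 = ((4 - 6)*(-54))*49 = -2*(-54)*49 = 108*49 = 5292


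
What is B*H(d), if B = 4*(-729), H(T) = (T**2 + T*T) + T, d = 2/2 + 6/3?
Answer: -61236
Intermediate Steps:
d = 3 (d = 2*(1/2) + 6*(1/3) = 1 + 2 = 3)
H(T) = T + 2*T**2 (H(T) = (T**2 + T**2) + T = 2*T**2 + T = T + 2*T**2)
B = -2916
B*H(d) = -8748*(1 + 2*3) = -8748*(1 + 6) = -8748*7 = -2916*21 = -61236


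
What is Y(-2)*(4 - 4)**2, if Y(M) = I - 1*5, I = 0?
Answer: 0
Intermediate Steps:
Y(M) = -5 (Y(M) = 0 - 1*5 = 0 - 5 = -5)
Y(-2)*(4 - 4)**2 = -5*(4 - 4)**2 = -5*0**2 = -5*0 = 0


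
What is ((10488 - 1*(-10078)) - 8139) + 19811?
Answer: 32238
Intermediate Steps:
((10488 - 1*(-10078)) - 8139) + 19811 = ((10488 + 10078) - 8139) + 19811 = (20566 - 8139) + 19811 = 12427 + 19811 = 32238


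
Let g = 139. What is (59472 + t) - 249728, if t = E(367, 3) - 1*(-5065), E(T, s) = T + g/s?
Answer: -554333/3 ≈ -1.8478e+5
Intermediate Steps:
E(T, s) = T + 139/s
t = 16435/3 (t = (367 + 139/3) - 1*(-5065) = (367 + 139*(⅓)) + 5065 = (367 + 139/3) + 5065 = 1240/3 + 5065 = 16435/3 ≈ 5478.3)
(59472 + t) - 249728 = (59472 + 16435/3) - 249728 = 194851/3 - 249728 = -554333/3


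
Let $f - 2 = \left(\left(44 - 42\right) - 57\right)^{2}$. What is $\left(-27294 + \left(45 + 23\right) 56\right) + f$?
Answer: $-20459$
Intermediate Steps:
$f = 3027$ ($f = 2 + \left(\left(44 - 42\right) - 57\right)^{2} = 2 + \left(2 - 57\right)^{2} = 2 + \left(-55\right)^{2} = 2 + 3025 = 3027$)
$\left(-27294 + \left(45 + 23\right) 56\right) + f = \left(-27294 + \left(45 + 23\right) 56\right) + 3027 = \left(-27294 + 68 \cdot 56\right) + 3027 = \left(-27294 + 3808\right) + 3027 = -23486 + 3027 = -20459$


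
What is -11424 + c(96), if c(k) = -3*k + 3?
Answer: -11709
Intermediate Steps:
c(k) = 3 - 3*k
-11424 + c(96) = -11424 + (3 - 3*96) = -11424 + (3 - 288) = -11424 - 285 = -11709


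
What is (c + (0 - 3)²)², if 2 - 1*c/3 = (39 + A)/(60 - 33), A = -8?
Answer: 10816/81 ≈ 133.53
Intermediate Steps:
c = 23/9 (c = 6 - 3*(39 - 8)/(60 - 33) = 6 - 93/27 = 6 - 3*31/27 = 6 - 31/9 = 23/9 ≈ 2.5556)
(c + (0 - 3)²)² = (23/9 + (0 - 3)²)² = (23/9 + (-3)²)² = (23/9 + 9)² = (104/9)² = 10816/81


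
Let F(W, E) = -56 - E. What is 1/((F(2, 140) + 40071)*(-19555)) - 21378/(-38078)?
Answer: 8334807856586/14845767344375 ≈ 0.56143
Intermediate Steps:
1/((F(2, 140) + 40071)*(-19555)) - 21378/(-38078) = 1/(((-56 - 1*140) + 40071)*(-19555)) - 21378/(-38078) = -1/19555/((-56 - 140) + 40071) - 21378*(-1/38078) = -1/19555/(-196 + 40071) + 10689/19039 = -1/19555/39875 + 10689/19039 = (1/39875)*(-1/19555) + 10689/19039 = -1/779755625 + 10689/19039 = 8334807856586/14845767344375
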